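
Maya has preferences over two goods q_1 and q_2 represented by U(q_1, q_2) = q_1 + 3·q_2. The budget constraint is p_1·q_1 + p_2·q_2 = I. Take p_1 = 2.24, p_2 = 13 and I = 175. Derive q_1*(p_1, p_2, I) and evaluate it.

q_1* = 78.125

Perfect substitutes: compare marginal utility per dollar. 1/p_1 vs 3/p_2 → 0.4464 vs 0.2308.
q_1 gives more utility per dollar, so spend all income on q_1: q_1* = I/p_1, q_2* = 0.
Numerically: q_1* = 78.125, q_2* = 0.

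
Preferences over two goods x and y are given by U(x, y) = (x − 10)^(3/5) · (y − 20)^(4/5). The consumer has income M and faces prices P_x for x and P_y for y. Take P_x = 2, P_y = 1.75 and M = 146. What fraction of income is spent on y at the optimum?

share on y = 0.5959

MRS = (3/4)·(y−20)/(x−10). Tangency with P_x/P_y gives y−20 = (4/3)·(P_x/P_y)·(x−10).
After buying the subsistence bundle (10, 20), a share 3/7 of the remaining income goes to x: x* = 10 + 3/7·(M − 10P_x − 20P_y)/P_x.
Discretionary income = 146 − 10·2 − 20·1.75 = 91; x* = 10 + 3/7·91/2 = 29.5; y* = 20 + 4/7·91/1.75 = 49.7143.
Expenditure on y: 1.75·49.7143 = 87; share = 0.5959.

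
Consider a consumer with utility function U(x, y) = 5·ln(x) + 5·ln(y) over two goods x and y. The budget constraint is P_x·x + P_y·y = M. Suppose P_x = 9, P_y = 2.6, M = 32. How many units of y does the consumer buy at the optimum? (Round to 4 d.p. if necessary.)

MU_x/MU_y = (5·y)/(5·x); tangency sets this equal to P_x/P_y.
So 5·P_y·y = 5·P_x·x; combined with the budget, a share 0.5 of income goes to x.
Demand: x*(P_x,P_y,M) = 0.5·M/P_x and y* = 0.5·M/P_y.
At P_x=9, P_y=2.6, M=32: y* = 0.5·32/2.6 = 6.1538.

y* = 6.1538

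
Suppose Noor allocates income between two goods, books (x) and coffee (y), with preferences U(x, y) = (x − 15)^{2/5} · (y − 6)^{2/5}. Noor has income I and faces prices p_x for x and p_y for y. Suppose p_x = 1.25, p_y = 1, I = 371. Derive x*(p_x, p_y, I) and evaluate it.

MRS = (y−6)/(x−15). Tangency with p_x/p_y gives y−6 = (p_x/p_y)·(x−15).
After buying the subsistence bundle (15, 6), a share 0.5 of the remaining income goes to x: x* = 15 + 0.5·(I − 15p_x − 6p_y)/p_x.
Discretionary income = 371 − 15·1.25 − 6·1 = 346.25; x* = 15 + 0.5·346.25/1.25 = 153.5.

x* = 153.5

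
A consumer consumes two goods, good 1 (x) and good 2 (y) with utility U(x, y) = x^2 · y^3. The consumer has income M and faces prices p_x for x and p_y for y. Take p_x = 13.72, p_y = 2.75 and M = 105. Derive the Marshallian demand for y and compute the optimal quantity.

The MRS is (2/3)·y/x. Set MRS = p_x/p_y.
Rearranging, p_y·y = (3/2)·p_x·x. Substituting into the budget gives p_x·x·(1 + (3/2)) = M.
Demand: x*(p_x,p_y,M) = 0.4·M/p_x and y* = 0.6·M/p_y.
At p_x=13.72, p_y=2.75, M=105: y* = 0.6·105/2.75 = 22.9091.

y* = 22.9091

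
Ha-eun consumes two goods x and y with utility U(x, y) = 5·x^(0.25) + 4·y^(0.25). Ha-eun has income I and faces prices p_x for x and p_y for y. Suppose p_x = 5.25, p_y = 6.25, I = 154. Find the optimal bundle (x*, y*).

x* = 17.2476, y* = 10.152

Numerically y/x = 0.588607, so x* = 154/(5.25 + 6.25·0.588607) = 17.2476 and y* = 0.588607·17.2476 = 10.152.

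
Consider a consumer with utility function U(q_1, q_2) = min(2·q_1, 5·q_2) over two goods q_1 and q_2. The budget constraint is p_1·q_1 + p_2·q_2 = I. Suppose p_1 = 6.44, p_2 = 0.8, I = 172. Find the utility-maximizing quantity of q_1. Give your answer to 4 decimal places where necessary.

Here 5·6.44 + 2·0.8 = 33.8, giving q_1* = 25.4438.

q_1* = 25.4438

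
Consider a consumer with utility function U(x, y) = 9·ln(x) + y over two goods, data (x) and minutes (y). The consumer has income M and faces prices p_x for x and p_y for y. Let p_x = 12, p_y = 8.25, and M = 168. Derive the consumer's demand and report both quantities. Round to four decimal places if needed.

x* = 6.1875, y* = 11.3636

Set MRS = p_x/p_y: (9/x)/1 = p_x/p_y.
So x*(p_x,p_y) = 9·p_y/p_x, independent of income; and y* = (M − 9·p_y)/p_y.
At the given prices: x* = 9·8.25/12 = 6.1875, and y* = 11.3636.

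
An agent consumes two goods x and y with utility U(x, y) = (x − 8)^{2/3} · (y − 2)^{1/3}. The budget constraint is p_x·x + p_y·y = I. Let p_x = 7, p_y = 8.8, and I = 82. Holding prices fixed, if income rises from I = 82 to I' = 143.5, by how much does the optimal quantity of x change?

After buying the subsistence bundle (8, 2), a share 2/3 of the remaining income goes to x: x* = 8 + 2/3·(I − 8p_x − 2p_y)/p_x.
Discretionary income = 82 − 8·7 − 2·8.8 = 8.4; x* = 8 + 2/3·8.4/7 = 8.8.
At I' = 143.5: x* = 14.6571. Change: 14.6571 − 8.8 = 5.8571.

Δx* = 5.8571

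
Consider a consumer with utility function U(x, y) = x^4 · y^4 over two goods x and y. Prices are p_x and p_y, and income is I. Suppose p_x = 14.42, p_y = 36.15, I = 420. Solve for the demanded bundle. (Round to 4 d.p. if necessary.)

The MRS is y/x. Set MRS = p_x/p_y.
Rearranging, p_y·y = p_x·x. Substituting into the budget gives p_x·x·(1 + 1) = I.
Demand: x*(p_x,p_y,I) = 0.5·I/p_x and y* = 0.5·I/p_y.
At p_x=14.42, p_y=36.15, I=420: x* = 0.5·420/14.42 = 14.5631, y* = 5.8091.

x* = 14.5631, y* = 5.8091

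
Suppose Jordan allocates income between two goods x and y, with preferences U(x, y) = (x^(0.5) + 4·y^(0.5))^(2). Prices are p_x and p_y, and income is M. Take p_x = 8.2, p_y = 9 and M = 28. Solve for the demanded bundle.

x* = 0.2192, y* = 2.9114

MRS = MU_x/MU_y = (1/4)·(y/x)^(0.5). Set equal to p_x/p_y.
Solve for the ratio: y/x = [4·p_x/p_y]^(2).
Substitute y = (y/x)·x into the budget: x* = M/(p_x + p_y·(y/x)).
Numerically y/x = 13.281975, so x* = 28/(8.2 + 9·13.281975) = 0.2192 and y* = 13.281975·0.2192 = 2.9114.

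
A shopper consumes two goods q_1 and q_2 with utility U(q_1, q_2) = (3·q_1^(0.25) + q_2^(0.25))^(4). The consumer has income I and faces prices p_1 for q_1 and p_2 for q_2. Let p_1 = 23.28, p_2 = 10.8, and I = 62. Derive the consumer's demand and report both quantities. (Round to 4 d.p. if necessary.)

q_1* = 2.0509, q_2* = 1.3199

From the CES first-order condition, 3·(q_2/q_1)^(0.75) = p_1/p_2.
Hence q_2/q_1 = ((1/3)·p_1/p_2)^(1/(0.75)), i.e. raised to the 4/3 power.
With the ratio pinned down, the budget gives q_1* = I/(p_1 + p_2·(q_2/q_1)) and q_2* = (q_2/q_1)·q_1*.
Numerically q_2/q_1 = 0.643552, so q_1* = 62/(23.28 + 10.8·0.643552) = 2.0509 and q_2* = 0.643552·2.0509 = 1.3199.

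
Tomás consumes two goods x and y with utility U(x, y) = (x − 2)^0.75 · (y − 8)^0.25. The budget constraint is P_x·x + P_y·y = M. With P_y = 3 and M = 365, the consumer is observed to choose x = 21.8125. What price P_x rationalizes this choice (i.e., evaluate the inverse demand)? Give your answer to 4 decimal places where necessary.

P_x = 12

Let x' = x−2, y' = y−8. MRS = 3·y'/x' = P_x/P_y.
Substituting into the budget: x* = 2 + 0.75·(M − 2·P_x − 8·P_y)/P_x, and y* = 8 + 0.25·(…)/P_y.
Set x* = 21.8125 in the demand function and solve for P_x: P_x = 12.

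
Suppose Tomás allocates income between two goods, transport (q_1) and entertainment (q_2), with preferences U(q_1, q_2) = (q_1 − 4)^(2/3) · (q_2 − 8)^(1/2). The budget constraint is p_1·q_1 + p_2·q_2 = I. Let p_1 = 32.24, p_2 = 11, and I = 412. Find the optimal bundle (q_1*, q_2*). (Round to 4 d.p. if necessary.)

q_1* = 7.4569, q_2* = 15.599

Let q_1' = q_1−4, q_2' = q_2−8. MRS = (4/3)·q_2'/q_1' = p_1/p_2.
After buying the subsistence bundle (4, 8), a share 4/7 of the remaining income goes to q_1: q_1* = 4 + 4/7·(I − 4p_1 − 8p_2)/p_1.
Discretionary income = 412 − 4·32.24 − 8·11 = 195.04; q_1* = 4 + 4/7·195.04/32.24 = 7.4569; q_2* = 8 + 3/7·195.04/11 = 15.599.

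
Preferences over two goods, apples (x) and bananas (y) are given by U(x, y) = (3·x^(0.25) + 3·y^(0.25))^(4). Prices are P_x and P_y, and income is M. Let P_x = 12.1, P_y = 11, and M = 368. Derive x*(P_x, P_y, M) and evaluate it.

x* = 14.9651

Substitute y = (y/x)·x into the budget: x* = M/(P_x + P_y·(y/x)).
Numerically y/x = 1.135508, so x* = 368/(12.1 + 11·1.135508) = 14.9651.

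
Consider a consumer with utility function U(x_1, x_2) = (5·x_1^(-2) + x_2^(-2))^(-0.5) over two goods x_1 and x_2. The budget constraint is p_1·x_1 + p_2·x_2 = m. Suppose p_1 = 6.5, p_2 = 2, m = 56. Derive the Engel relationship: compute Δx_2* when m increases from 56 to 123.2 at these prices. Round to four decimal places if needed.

Δx_2* = 7.0709

From the CES first-order condition, 5·(x_2/x_1)^(3) = p_1/p_2.
Hence x_2/x_1 = ((1/5)·p_1/p_2)^(1/(3)), i.e. raised to the 1/3 power.
With the ratio pinned down, the budget gives x_1* = m/(p_1 + p_2·(x_2/x_1)) and x_2* = (x_2/x_1)·x_1*.
Numerically x_2/x_1 = 0.866239, so x_1* = 56/(6.5 + 2·0.866239) = 6.8023 and x_2* = 0.866239·6.8023 = 5.8924.
At m' = 123.2: x_2* = 12.9634. Change: 12.9634 − 5.8924 = 7.0709.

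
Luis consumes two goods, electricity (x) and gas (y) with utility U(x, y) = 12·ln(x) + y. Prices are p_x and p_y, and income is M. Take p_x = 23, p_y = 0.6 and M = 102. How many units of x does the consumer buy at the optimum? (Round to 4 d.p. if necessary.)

MU_x = 12/x, MU_y = 1. Tangency: 12/x = p_x/p_y.
So x*(p_x,p_y) = 12·p_y/p_x, independent of income; and y* = (M − 12·p_y)/p_y.
At the given prices: x* = 12·0.6/23 = 0.313.

x* = 0.313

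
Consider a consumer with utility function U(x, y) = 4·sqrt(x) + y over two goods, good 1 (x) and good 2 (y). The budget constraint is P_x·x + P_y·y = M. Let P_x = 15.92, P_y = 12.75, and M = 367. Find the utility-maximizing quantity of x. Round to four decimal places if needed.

Utility is quasi-linear in y; the FOC for x is 2/√x = P_x/P_y.
Solve: √x = 2·P_y/P_x, so x*(P_x,P_y) = (2·P_y/P_x)², and y* = (M − P_x·x*)/P_y.
Plugging in: x* = (2·12.75/15.92)² = 2.5656.

x* = 2.5656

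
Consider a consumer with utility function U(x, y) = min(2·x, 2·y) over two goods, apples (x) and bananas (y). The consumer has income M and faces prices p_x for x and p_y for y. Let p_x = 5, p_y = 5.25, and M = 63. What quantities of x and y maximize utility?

x* = 6.1463, y* = 6.1463

Leontief preferences: the optimum is at the kink where x/2 = y/2, i.e. y = x.
Budget: p_x·x + p_y·x = M, so (2·p_x + 2·p_y)·x = 2·M.
Demand: x*(p_x,p_y,M) = 2·M/(2·p_x + 2·p_y), y* = 2·M/(2·p_x + 2·p_y).
Here 2·5 + 2·5.25 = 20.5, giving x* = 6.1463 and y* = 6.1463.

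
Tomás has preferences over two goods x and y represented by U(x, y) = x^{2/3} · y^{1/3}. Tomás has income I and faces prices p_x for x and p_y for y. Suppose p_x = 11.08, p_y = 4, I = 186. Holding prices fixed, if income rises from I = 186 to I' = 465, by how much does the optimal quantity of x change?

Demand: x*(p_x,p_y,I) = 2/3·I/p_x and y* = 1/3·I/p_y.
At p_x=11.08, p_y=4, I=186: x* = 2/3·186/11.08 = 11.1913.
At I' = 465: x* = 27.9783. Change: 27.9783 − 11.1913 = 16.787.

Δx* = 16.787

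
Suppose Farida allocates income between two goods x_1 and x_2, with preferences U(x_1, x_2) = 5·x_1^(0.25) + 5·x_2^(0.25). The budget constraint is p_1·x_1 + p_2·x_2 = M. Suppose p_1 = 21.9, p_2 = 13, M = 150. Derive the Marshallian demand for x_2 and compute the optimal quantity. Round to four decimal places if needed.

x_2* = 6.2694

MU_x_1 ∝ 5·x_1^(-0.75), MU_x_2 ∝ 5·x_2^(-0.75), so MRS = (x_2/x_1)^(0.75) = p_1/p_2.
Solve for the ratio: x_2/x_1 = [p_1/p_2]^(4/3).
Substitute x_2 = (x_2/x_1)·x_1 into the budget: x_1* = M/(p_1 + p_2·(x_2/x_1)).
Numerically x_2/x_1 = 2.004477, so x_1* = 150/(21.9 + 13·2.004477) = 3.1277 and x_2* = 2.004477·3.1277 = 6.2694.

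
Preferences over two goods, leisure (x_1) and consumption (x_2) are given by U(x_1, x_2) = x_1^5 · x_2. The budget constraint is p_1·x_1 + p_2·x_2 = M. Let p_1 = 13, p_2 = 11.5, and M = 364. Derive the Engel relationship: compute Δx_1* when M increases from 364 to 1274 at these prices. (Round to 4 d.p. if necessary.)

The MRS is 5·x_2/x_1. Set MRS = p_1/p_2.
Rearranging, p_2·x_2 = (1/5)·p_1·x_1. Substituting into the budget gives p_1·x_1·(1 + (1/5)) = M.
Demand: x_1*(p_1,p_2,M) = 5/6·M/p_1 and x_2* = 1/6·M/p_2.
At p_1=13, p_2=11.5, M=364: x_1* = 5/6·364/13 = 23.3333.
At M' = 1274: x_1* = 81.6667. Change: 81.6667 − 23.3333 = 58.3333.

Δx_1* = 58.3333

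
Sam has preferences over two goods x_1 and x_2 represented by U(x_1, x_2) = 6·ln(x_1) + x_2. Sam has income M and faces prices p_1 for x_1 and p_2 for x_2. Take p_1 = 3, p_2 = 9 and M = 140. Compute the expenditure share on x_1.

So x_1*(p_1,p_2) = 6·p_2/p_1, independent of income; and x_2* = (M − 6·p_2)/p_2.
At the given prices: x_1* = 6·9/3 = 18, and x_2* = 9.5556.
Expenditure on x_1: 3·18 = 54; share = 0.3857.

share on x_1 = 0.3857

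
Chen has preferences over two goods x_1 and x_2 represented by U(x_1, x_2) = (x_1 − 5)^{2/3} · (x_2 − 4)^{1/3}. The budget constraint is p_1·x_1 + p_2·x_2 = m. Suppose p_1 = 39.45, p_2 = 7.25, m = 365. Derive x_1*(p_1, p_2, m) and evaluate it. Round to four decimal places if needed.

Let x_1' = x_1−5, x_2' = x_2−4. MRS = 2·x_2'/x_1' = p_1/p_2.
After buying the subsistence bundle (5, 4), a share 2/3 of the remaining income goes to x_1: x_1* = 5 + 2/3·(m − 5p_1 − 4p_2)/p_1.
Discretionary income = 365 − 5·39.45 − 4·7.25 = 138.75; x_1* = 5 + 2/3·138.75/39.45 = 7.3447.

x_1* = 7.3447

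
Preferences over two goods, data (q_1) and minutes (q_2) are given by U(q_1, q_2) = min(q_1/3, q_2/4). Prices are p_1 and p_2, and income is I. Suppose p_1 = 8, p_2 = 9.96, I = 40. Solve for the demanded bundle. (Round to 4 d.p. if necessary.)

With perfect complements, no substitution: consume in ratio q_1:q_2 = 3:4.
Budget: p_1·q_1 + p_2·(4/3)·q_1 = I, so (3·p_1 + 4·p_2)·q_1 = 3·I.
Demand: q_1*(p_1,p_2,I) = 3·I/(3·p_1 + 4·p_2), q_2* = 4·I/(3·p_1 + 4·p_2).
Here 3·8 + 4·9.96 = 63.84, giving q_1* = 1.8797 and q_2* = 2.5063.

q_1* = 1.8797, q_2* = 2.5063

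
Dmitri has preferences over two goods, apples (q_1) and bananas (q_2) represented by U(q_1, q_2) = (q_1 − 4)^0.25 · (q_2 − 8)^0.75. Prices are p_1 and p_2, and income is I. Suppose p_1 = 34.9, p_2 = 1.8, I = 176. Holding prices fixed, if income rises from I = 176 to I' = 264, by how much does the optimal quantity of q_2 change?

Let q_1' = q_1−4, q_2' = q_2−8. MRS = (1/3)·q_2'/q_1' = p_1/p_2.
Substituting into the budget: q_1* = 4 + 0.25·(I − 4·p_1 − 8·p_2)/p_1, and q_2* = 8 + 0.75·(…)/p_2.
Discretionary income = 176 − 4·34.9 − 8·1.8 = 22; q_2* = 8 + 0.75·22/1.8 = 17.1667.
At I' = 264: q_2* = 53.8333. Change: 53.8333 − 17.1667 = 36.6667.

Δq_2* = 36.6667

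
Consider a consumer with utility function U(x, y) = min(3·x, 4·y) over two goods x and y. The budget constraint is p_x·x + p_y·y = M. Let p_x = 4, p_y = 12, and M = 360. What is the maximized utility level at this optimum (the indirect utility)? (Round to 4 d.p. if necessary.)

V = 83.0769

With perfect complements, no substitution: consume in ratio x:y = 4:3.
Budget: p_x·x + p_y·(3/4)·x = M, so (4·p_x + 3·p_y)·x = 4·M.
Demand: x*(p_x,p_y,M) = 4·M/(4·p_x + 3·p_y), y* = 3·M/(4·p_x + 3·p_y).
Here 4·4 + 3·12 = 52, giving x* = 27.6923 and y* = 20.7692.
Utility at the optimum: U(27.6923, 20.7692) = 83.0769.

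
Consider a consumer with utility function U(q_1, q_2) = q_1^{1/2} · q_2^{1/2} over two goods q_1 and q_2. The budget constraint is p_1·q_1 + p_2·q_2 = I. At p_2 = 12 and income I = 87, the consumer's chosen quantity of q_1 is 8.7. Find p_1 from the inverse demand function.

Tangency: MRS = q_2/q_1 = p_1/p_2.
Rearranging, p_2·q_2 = p_1·q_1. Substituting into the budget gives p_1·q_1·(1 + 1) = I.
Demand: q_1*(p_1,p_2,I) = 0.5·I/p_1 and q_2* = 0.5·I/p_2.
Set q_1* = 8.7 in the demand function and solve for p_1: p_1 = 5.

p_1 = 5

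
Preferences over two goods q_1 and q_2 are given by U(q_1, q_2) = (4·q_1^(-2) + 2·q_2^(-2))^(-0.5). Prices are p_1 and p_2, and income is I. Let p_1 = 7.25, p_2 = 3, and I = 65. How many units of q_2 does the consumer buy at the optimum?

q_2* = 6.6281

Numerically q_2/q_1 = 1.065113, so q_1* = 65/(7.25 + 3·1.065113) = 6.2229 and q_2* = 1.065113·6.2229 = 6.6281.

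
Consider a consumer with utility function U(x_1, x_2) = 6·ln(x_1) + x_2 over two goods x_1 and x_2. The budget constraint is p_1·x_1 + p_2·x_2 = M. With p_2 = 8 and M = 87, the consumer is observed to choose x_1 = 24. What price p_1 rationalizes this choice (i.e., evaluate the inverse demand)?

p_1 = 2

MU_x_1 = 6/x_1, MU_x_2 = 1. Tangency: 6/x_1 = p_1/p_2.
So x_1*(p_1,p_2) = 6·p_2/p_1, independent of income; and x_2* = (M − 6·p_2)/p_2.
Set x_1* = 24 in the demand function and solve for p_1: p_1 = 2.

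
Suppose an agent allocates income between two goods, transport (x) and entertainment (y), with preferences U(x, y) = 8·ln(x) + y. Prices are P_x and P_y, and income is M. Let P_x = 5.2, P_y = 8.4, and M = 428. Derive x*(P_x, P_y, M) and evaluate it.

Set MRS = P_x/P_y: (8/x)/1 = P_x/P_y.
So x*(P_x,P_y) = 8·P_y/P_x, independent of income; and y* = (M − 8·P_y)/P_y.
At the given prices: x* = 8·8.4/5.2 = 12.9231.

x* = 12.9231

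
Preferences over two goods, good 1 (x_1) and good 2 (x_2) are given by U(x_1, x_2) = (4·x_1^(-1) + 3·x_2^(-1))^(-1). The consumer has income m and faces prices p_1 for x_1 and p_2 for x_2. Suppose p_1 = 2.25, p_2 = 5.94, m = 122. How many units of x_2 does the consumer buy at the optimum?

x_2* = 12.0063

MU_x_1 ∝ 4·x_1^(-2), MU_x_2 ∝ 3·x_2^(-2), so MRS = (4/3)·(x_2/x_1)^(2) = p_1/p_2.
Hence x_2/x_1 = ((3/4)·p_1/p_2)^(1/(2)), i.e. raised to the 0.5 power.
With the ratio pinned down, the budget gives x_1* = m/(p_1 + p_2·(x_2/x_1)) and x_2* = (x_2/x_1)·x_1*.
Numerically x_2/x_1 = 0.533002, so x_1* = 122/(2.25 + 5.94·0.533002) = 22.5257 and x_2* = 0.533002·22.5257 = 12.0063.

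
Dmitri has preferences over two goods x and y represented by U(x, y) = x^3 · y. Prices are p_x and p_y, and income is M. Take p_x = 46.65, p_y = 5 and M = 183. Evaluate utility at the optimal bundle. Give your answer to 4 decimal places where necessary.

MU_x/MU_y = (3·y)/(x); tangency sets this equal to p_x/p_y.
So 3·p_y·y = p_x·x; combined with the budget, a share 0.75 of income goes to x.
Demand: x*(p_x,p_y,M) = 0.75·M/p_x and y* = 0.25·M/p_y.
At p_x=46.65, p_y=5, M=183: x* = 0.75·183/46.65 = 2.9421, y* = 9.15.
Utility at the optimum: U(2.9421, 9.15) = 233.0254.

V = 233.0254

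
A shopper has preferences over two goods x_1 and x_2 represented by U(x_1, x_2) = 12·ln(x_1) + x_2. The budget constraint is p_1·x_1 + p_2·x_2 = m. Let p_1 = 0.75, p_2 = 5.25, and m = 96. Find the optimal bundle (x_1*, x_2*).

x_1* = 84, x_2* = 6.2857

MU_x_1 = 12/x_1, MU_x_2 = 1. Tangency: 12/x_1 = p_1/p_2.
So x_1*(p_1,p_2) = 12·p_2/p_1, independent of income; and x_2* = (m − 12·p_2)/p_2.
At the given prices: x_1* = 12·5.25/0.75 = 84, and x_2* = 6.2857.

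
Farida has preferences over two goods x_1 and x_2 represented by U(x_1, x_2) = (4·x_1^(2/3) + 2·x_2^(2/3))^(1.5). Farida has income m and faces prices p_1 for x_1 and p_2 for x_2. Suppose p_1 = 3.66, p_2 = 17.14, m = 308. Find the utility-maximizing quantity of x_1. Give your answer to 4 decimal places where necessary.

x_1* = 83.6761

With the ratio pinned down, the budget gives x_1* = m/(p_1 + p_2·(x_2/x_1)) and x_2* = (x_2/x_1)·x_1*.
Numerically x_2/x_1 = 0.001217, so x_1* = 308/(3.66 + 17.14·0.001217) = 83.6761.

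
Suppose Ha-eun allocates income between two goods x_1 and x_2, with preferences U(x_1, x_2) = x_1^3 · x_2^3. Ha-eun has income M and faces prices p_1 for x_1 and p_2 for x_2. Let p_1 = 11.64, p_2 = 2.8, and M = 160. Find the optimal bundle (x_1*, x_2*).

x_1* = 6.8729, x_2* = 28.5714

The MRS is x_2/x_1. Set MRS = p_1/p_2.
So 3·p_2·x_2 = 3·p_1·x_1; combined with the budget, a share 0.5 of income goes to x_1.
Demand: x_1*(p_1,p_2,M) = 0.5·M/p_1 and x_2* = 0.5·M/p_2.
At p_1=11.64, p_2=2.8, M=160: x_1* = 0.5·160/11.64 = 6.8729, x_2* = 28.5714.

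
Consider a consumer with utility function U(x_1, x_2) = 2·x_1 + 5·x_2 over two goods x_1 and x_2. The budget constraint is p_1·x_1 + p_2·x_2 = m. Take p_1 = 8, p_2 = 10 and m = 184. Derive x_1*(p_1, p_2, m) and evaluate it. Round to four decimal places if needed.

x_1* = 0

Linear utility — the consumer picks whichever good has higher MU/price: 2/8 = 0.25 vs 5/10 = 0.5.
x_2 gives more utility per dollar, so spend all income on x_2: x_2* = m/p_2, x_1* = 0.
Numerically: x_1* = 0, x_2* = 18.4.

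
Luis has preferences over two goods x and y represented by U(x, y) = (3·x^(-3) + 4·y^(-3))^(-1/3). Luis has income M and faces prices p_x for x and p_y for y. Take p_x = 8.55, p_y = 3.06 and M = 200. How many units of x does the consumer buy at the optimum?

Numerically y/x = 1.389299, so x* = 200/(8.55 + 3.06·1.389299) = 15.6235.

x* = 15.6235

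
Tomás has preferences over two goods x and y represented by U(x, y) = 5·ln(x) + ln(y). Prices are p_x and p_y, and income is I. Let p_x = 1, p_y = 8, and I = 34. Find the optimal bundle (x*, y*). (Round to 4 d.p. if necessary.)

x* = 28.3333, y* = 0.7083

At p_x=1, p_y=8, I=34: x* = 5/6·34/1 = 28.3333, y* = 0.7083.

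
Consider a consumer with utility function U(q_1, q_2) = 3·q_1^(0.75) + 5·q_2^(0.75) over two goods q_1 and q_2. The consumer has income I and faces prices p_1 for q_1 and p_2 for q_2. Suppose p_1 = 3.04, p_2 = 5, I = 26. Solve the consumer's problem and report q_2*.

q_2* = 3.2982

MU_q_1 ∝ 3·q_1^(-0.25), MU_q_2 ∝ 5·q_2^(-0.25), so MRS = (3/5)·(q_2/q_1)^(0.25) = p_1/p_2.
Hence q_2/q_1 = ((5/3)·p_1/p_2)^(1/(0.25)), i.e. raised to the 4 power.
Substitute q_2 = (q_2/q_1)·q_1 into the budget: q_1* = I/(p_1 + p_2·(q_2/q_1)).
Numerically q_2/q_1 = 1.05441, so q_1* = 26/(3.04 + 5·1.05441) = 3.128 and q_2* = 1.05441·3.128 = 3.2982.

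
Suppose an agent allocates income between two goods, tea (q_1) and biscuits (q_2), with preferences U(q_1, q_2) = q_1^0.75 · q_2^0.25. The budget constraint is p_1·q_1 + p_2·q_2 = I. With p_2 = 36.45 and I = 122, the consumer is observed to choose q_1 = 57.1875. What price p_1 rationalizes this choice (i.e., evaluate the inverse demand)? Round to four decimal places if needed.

The MRS is 3·q_2/q_1. Set MRS = p_1/p_2.
Rearranging, p_2·q_2 = (1/3)·p_1·q_1. Substituting into the budget gives p_1·q_1·(1 + (1/3)) = I.
Demand: q_1*(p_1,p_2,I) = 0.75·I/p_1 and q_2* = 0.25·I/p_2.
Set q_1* = 57.1875 in the demand function and solve for p_1: p_1 = 1.6.

p_1 = 1.6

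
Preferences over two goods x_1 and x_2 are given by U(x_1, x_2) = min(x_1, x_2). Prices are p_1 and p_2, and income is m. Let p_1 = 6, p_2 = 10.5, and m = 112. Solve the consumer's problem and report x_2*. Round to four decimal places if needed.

Leontief preferences: the optimum is at the kink where x_1/1 = x_2/1, i.e. x_2 = x_1.
Budget: p_1·x_1 + p_2·x_1 = m, so (p_1 + p_2)·x_1 = m.
Demand: x_1*(p_1,p_2,m) = m/(p_1 + p_2), x_2* = m/(p_1 + p_2).
Here 6 + 10.5 = 16.5, giving x_2* = 6.7879.

x_2* = 6.7879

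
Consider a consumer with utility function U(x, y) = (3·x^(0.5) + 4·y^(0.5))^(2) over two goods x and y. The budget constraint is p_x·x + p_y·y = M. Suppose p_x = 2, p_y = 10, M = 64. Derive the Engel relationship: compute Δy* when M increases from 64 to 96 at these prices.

Δy* = 0.8393

From the CES first-order condition, (3/4)·(y/x)^(0.5) = p_x/p_y.
Solve for the ratio: y/x = [(4/3)·p_x/p_y]^(2).
With the ratio pinned down, the budget gives x* = M/(p_x + p_y·(y/x)) and y* = (y/x)·x*.
Numerically y/x = 0.071111, so x* = 64/(2 + 10·0.071111) = 23.6066 and y* = 0.071111·23.6066 = 1.6787.
At M' = 96: y* = 2.518. Change: 2.518 − 1.6787 = 0.8393.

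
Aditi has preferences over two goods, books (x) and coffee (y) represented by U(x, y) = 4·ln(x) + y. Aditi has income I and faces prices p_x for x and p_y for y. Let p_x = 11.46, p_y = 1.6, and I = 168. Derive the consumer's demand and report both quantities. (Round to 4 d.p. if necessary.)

x* = 0.5585, y* = 101

MU_x = 4/x, MU_y = 1. Tangency: 4/x = p_x/p_y.
So x*(p_x,p_y) = 4·p_y/p_x, independent of income; and y* = (I − 4·p_y)/p_y.
At the given prices: x* = 4·1.6/11.46 = 0.5585, and y* = 101.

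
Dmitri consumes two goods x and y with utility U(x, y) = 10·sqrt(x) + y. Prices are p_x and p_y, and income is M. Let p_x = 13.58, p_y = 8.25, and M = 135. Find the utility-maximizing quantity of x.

Utility is quasi-linear in y; the FOC for x is 5/√x = p_x/p_y.
Thus x* = (5·p_y/p_x)² — independent of M — with the rest of income spent on y.
Plugging in: x* = (5·8.25/13.58)² = 9.2267.

x* = 9.2267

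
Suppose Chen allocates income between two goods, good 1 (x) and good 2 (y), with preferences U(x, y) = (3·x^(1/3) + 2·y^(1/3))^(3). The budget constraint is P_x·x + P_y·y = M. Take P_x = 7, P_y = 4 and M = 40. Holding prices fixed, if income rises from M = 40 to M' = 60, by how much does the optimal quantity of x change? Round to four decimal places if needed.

From the CES first-order condition, (3/2)·(y/x)^(2/3) = P_x/P_y.
Hence y/x = ((2/3)·P_x/P_y)^(1/(2/3)), i.e. raised to the 1.5 power.
Substitute y = (y/x)·x into the budget: x* = M/(P_x + P_y·(y/x)).
Numerically y/x = 1.260144, so x* = 40/(7 + 4·1.260144) = 3.3221.
At M' = 60: x* = 4.9832. Change: 4.9832 − 3.3221 = 1.6611.

Δx* = 1.6611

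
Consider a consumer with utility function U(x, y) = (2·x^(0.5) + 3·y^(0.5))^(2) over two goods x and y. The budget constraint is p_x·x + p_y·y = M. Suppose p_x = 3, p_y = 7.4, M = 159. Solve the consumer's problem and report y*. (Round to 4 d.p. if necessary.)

MU_x ∝ 2·x^(-0.5), MU_y ∝ 3·y^(-0.5), so MRS = (2/3)·(y/x)^(0.5) = p_x/p_y.
Hence y/x = ((3/2)·p_x/p_y)^(1/(0.5)), i.e. raised to the 2 power.
With the ratio pinned down, the budget gives x* = M/(p_x + p_y·(y/x)) and y* = (y/x)·x*.
Numerically y/x = 0.369795, so x* = 159/(3 + 7.4·0.369795) = 27.7173 and y* = 0.369795·27.7173 = 10.2497.

y* = 10.2497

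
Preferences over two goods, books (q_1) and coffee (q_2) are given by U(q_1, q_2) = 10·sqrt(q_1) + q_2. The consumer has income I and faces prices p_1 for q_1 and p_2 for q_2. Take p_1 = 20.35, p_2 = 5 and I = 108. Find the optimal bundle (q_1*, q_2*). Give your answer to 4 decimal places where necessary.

q_1* = 1.5092, q_2* = 15.4575

MU_q_1 = 5/√q_1, MU_q_2 = 1. Tangency: 5/√q_1 = p_1/p_2.
Thus q_1* = (5·p_2/p_1)² — independent of I — with the rest of income spent on q_2.
Plugging in: q_1* = (5·5/20.35)² = 1.5092, q_2* = 15.4575.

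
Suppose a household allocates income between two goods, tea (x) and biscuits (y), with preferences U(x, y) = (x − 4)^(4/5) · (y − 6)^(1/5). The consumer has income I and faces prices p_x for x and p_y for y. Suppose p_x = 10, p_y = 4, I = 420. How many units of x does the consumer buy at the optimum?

Let x' = x−4, y' = y−6. MRS = 4·y'/x' = p_x/p_y.
Substituting into the budget: x* = 4 + 0.8·(I − 4·p_x − 6·p_y)/p_x, and y* = 6 + 0.2·(…)/p_y.
Discretionary income = 420 − 4·10 − 6·4 = 356; x* = 4 + 0.8·356/10 = 32.48.

x* = 32.48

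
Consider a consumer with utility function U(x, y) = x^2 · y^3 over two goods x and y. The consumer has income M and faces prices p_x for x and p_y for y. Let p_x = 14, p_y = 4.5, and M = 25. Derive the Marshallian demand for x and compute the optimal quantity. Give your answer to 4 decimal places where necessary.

At p_x=14, p_y=4.5, M=25: x* = 0.4·25/14 = 0.7143.

x* = 0.7143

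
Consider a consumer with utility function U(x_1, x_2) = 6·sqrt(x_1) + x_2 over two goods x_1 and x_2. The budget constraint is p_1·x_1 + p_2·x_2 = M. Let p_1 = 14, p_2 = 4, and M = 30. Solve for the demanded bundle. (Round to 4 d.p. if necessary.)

x_1* = 0.7347, x_2* = 4.9286

Utility is quasi-linear in x_2; the FOC for x_1 is 3/√x_1 = p_1/p_2.
Solve: √x_1 = 3·p_2/p_1, so x_1*(p_1,p_2) = (3·p_2/p_1)², and x_2* = (M − p_1·x_1*)/p_2.
Plugging in: x_1* = (3·4/14)² = 0.7347, x_2* = 4.9286.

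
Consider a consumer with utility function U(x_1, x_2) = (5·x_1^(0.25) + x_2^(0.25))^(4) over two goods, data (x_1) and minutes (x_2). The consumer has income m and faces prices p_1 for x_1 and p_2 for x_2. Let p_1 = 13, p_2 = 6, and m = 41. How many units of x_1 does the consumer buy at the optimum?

MU_x_1 ∝ 5·x_1^(-0.75), MU_x_2 ∝ x_2^(-0.75), so MRS = 5·(x_2/x_1)^(0.75) = p_1/p_2.
Hence x_2/x_1 = ((1/5)·p_1/p_2)^(1/(0.75)), i.e. raised to the 4/3 power.
Substitute x_2 = (x_2/x_1)·x_1 into the budget: x_1* = m/(p_1 + p_2·(x_2/x_1)).
Numerically x_2/x_1 = 0.327916, so x_1* = 41/(13 + 6·0.327916) = 2.7393.

x_1* = 2.7393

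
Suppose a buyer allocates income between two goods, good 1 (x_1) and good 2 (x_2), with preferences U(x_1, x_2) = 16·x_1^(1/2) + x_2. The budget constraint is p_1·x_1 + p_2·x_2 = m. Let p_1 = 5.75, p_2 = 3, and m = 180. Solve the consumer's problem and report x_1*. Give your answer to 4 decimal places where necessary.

Thus x_1* = (8·p_2/p_1)² — independent of m — with the rest of income spent on x_2.
Plugging in: x_1* = (8·3/5.75)² = 17.4216.

x_1* = 17.4216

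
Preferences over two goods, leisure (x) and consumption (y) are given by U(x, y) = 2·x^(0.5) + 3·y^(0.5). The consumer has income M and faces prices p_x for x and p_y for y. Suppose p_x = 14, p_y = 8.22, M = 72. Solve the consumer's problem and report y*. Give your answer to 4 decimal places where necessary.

y* = 6.9464

MU_x ∝ 2·x^(-0.5), MU_y ∝ 3·y^(-0.5), so MRS = (2/3)·(y/x)^(0.5) = p_x/p_y.
Hence y/x = ((3/2)·p_x/p_y)^(1/(0.5)), i.e. raised to the 2 power.
With the ratio pinned down, the budget gives x* = M/(p_x + p_y·(y/x)) and y* = (y/x)·x*.
Numerically y/x = 6.52672, so x* = 72/(14 + 8.22·6.52672) = 1.0643 and y* = 6.52672·1.0643 = 6.9464.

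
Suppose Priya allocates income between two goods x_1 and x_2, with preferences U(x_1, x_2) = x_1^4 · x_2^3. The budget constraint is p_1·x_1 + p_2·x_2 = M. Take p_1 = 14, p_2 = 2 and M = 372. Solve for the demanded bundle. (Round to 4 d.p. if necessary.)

x_1* = 15.1837, x_2* = 79.7143

MU_x_1/MU_x_2 = (4·x_2)/(3·x_1); tangency sets this equal to p_1/p_2.
So 4·p_2·x_2 = 3·p_1·x_1; combined with the budget, a share 4/7 of income goes to x_1.
Demand: x_1*(p_1,p_2,M) = 4/7·M/p_1 and x_2* = 3/7·M/p_2.
At p_1=14, p_2=2, M=372: x_1* = 4/7·372/14 = 15.1837, x_2* = 79.7143.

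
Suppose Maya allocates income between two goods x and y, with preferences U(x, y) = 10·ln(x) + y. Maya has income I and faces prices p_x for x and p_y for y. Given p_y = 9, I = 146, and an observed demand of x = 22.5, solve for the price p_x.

MU_x = 10/x, MU_y = 1. Tangency: 10/x = p_x/p_y.
So x*(p_x,p_y) = 10·p_y/p_x, independent of income; and y* = (I − 10·p_y)/p_y.
Set x* = 22.5 in the demand function and solve for p_x: p_x = 4.

p_x = 4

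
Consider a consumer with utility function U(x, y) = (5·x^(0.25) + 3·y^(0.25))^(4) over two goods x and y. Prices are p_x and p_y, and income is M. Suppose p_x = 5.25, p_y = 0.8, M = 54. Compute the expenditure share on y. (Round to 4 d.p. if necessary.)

share on y = 0.4865

MU_x ∝ 5·x^(-0.75), MU_y ∝ 3·y^(-0.75), so MRS = (5/3)·(y/x)^(0.75) = p_x/p_y.
Hence y/x = ((3/5)·p_x/p_y)^(1/(0.75)), i.e. raised to the 4/3 power.
With the ratio pinned down, the budget gives x* = M/(p_x + p_y·(y/x)) and y* = (y/x)·x*.
Numerically y/x = 6.217666, so x* = 54/(5.25 + 0.8·6.217666) = 5.2816 and y* = 6.217666·5.2816 = 32.8394.
Expenditure on y: 0.8·32.8394 = 26.2715; share = 0.4865.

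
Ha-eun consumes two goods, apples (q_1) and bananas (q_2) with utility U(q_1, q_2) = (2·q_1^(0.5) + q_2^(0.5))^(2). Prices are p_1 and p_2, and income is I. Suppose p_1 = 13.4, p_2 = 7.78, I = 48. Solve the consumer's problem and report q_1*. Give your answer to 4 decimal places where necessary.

q_1* = 2.5039

MU_q_1 ∝ 2·q_1^(-0.5), MU_q_2 ∝ q_2^(-0.5), so MRS = 2·(q_2/q_1)^(0.5) = p_1/p_2.
Solve for the ratio: q_2/q_1 = [(1/2)·p_1/p_2]^(2).
Substitute q_2 = (q_2/q_1)·q_1 into the budget: q_1* = I/(p_1 + p_2·(q_2/q_1)).
Numerically q_2/q_1 = 0.741635, so q_1* = 48/(13.4 + 7.78·0.741635) = 2.5039.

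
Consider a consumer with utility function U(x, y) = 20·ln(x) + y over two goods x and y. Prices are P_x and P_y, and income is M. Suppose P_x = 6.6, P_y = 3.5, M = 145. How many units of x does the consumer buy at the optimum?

x* = 10.6061

Set MRS = P_x/P_y: (20/x)/1 = P_x/P_y.
So x*(P_x,P_y) = 20·P_y/P_x, independent of income; and y* = (M − 20·P_y)/P_y.
At the given prices: x* = 20·3.5/6.6 = 10.6061.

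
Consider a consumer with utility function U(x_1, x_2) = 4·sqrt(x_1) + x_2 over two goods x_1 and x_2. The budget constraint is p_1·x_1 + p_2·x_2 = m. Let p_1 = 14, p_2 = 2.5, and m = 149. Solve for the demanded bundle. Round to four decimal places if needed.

x_1* = 0.1276, x_2* = 58.8857

Set MRS = p_1/p_2: 2·x_1^(−1/2) = p_1/p_2.
Solve: √x_1 = 2·p_2/p_1, so x_1*(p_1,p_2) = (2·p_2/p_1)², and x_2* = (m − p_1·x_1*)/p_2.
Plugging in: x_1* = (2·2.5/14)² = 0.1276, x_2* = 58.8857.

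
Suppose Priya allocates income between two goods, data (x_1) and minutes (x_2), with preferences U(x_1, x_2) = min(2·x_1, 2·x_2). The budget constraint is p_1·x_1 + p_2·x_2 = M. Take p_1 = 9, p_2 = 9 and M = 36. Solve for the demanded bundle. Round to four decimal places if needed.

Leontief preferences: the optimum is at the kink where x_1/2 = x_2/2, i.e. x_2 = x_1.
Budget: p_1·x_1 + p_2·x_1 = M, so (2·p_1 + 2·p_2)·x_1 = 2·M.
Demand: x_1*(p_1,p_2,M) = 2·M/(2·p_1 + 2·p_2), x_2* = 2·M/(2·p_1 + 2·p_2).
Here 2·9 + 2·9 = 36, giving x_1* = 2 and x_2* = 2.

x_1* = 2, x_2* = 2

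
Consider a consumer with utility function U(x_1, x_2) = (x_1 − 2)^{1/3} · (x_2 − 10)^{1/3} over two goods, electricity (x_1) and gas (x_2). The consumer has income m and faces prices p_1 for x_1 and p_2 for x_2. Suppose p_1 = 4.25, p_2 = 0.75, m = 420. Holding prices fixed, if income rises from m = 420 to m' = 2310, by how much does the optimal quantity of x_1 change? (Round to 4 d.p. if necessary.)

This is Cobb-Douglas in (x_1−2, x_2−10): tangency gives 1/3·p_2·(x_2−10) = 1/3·p_1·(x_1−2).
Substituting into the budget: x_1* = 2 + 0.5·(m − 2·p_1 − 10·p_2)/p_1, and x_2* = 10 + 0.5·(…)/p_2.
Discretionary income = 420 − 2·4.25 − 10·0.75 = 404; x_1* = 2 + 0.5·404/4.25 = 49.5294.
At m' = 2310: x_1* = 271.8824. Change: 271.8824 − 49.5294 = 222.3529.

Δx_1* = 222.3529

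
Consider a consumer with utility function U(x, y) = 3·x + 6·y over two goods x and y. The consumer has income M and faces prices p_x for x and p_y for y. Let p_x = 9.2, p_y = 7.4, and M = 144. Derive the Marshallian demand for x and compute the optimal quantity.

Numerically: x* = 0, y* = 19.4595.

x* = 0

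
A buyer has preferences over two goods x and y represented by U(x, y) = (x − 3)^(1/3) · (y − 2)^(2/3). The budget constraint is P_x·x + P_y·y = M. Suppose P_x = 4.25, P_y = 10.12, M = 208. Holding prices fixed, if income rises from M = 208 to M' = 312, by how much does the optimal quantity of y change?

MRS = (1/2)·(y−2)/(x−3). Tangency with P_x/P_y gives y−2 = 2·(P_x/P_y)·(x−3).
Substituting into the budget: x* = 3 + 1/3·(M − 3·P_x − 2·P_y)/P_x, and y* = 2 + 2/3·(…)/P_y.
Discretionary income = 208 − 3·4.25 − 2·10.12 = 175.01; y* = 2 + 2/3·175.01/10.12 = 13.529.
At M' = 312: y* = 20.3801. Change: 20.3801 − 13.529 = 6.8511.

Δy* = 6.8511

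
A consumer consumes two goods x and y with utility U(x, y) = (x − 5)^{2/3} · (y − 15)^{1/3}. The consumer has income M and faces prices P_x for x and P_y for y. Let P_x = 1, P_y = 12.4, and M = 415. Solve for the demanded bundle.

x* = 154.3333, y* = 21.0215

Let x' = x−5, y' = y−15. MRS = 2·y'/x' = P_x/P_y.
Substituting into the budget: x* = 5 + 2/3·(M − 5·P_x − 15·P_y)/P_x, and y* = 15 + 1/3·(…)/P_y.
Discretionary income = 415 − 5·1 − 15·12.4 = 224; x* = 5 + 2/3·224/1 = 154.3333; y* = 15 + 1/3·224/12.4 = 21.0215.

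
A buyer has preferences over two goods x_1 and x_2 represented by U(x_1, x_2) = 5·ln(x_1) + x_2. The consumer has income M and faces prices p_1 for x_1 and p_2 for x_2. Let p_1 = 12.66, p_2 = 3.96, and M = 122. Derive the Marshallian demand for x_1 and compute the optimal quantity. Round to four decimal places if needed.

Set MRS = p_1/p_2: (5/x_1)/1 = p_1/p_2.
So x_1*(p_1,p_2) = 5·p_2/p_1, independent of income; and x_2* = (M − 5·p_2)/p_2.
At the given prices: x_1* = 5·3.96/12.66 = 1.564.

x_1* = 1.564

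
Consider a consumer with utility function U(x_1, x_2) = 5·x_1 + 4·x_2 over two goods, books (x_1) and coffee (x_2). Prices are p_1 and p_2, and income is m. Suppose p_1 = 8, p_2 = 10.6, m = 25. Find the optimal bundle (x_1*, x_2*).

x_1* = 3.125, x_2* = 0

Linear utility — the consumer picks whichever good has higher MU/price: 5/8 = 0.625 vs 4/10.6 = 0.3774.
x_1 gives more utility per dollar, so spend all income on x_1: x_1* = m/p_1, x_2* = 0.
Numerically: x_1* = 3.125, x_2* = 0.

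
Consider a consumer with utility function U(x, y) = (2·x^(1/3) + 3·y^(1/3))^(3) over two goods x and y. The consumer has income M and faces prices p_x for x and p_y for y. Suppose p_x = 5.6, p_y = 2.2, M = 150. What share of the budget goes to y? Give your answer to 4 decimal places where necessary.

share on y = 0.7456

MRS = MU_x/MU_y = (2/3)·(y/x)^(2/3). Set equal to p_x/p_y.
Hence y/x = ((3/2)·p_x/p_y)^(1/(2/3)), i.e. raised to the 1.5 power.
With the ratio pinned down, the budget gives x* = M/(p_x + p_y·(y/x)) and y* = (y/x)·x*.
Numerically y/x = 7.460792, so x* = 150/(5.6 + 2.2·7.460792) = 6.8139 and y* = 7.460792·6.8139 = 50.8373.
Expenditure on y: 2.2·50.8373 = 111.842; share = 0.7456.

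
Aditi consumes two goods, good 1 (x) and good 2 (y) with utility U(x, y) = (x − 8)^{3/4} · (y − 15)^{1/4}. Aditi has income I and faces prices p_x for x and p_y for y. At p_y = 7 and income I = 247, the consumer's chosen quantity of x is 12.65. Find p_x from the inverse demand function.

This is Cobb-Douglas in (x−8, y−15): tangency gives 0.75·p_y·(y−15) = 0.25·p_x·(x−8).
After buying the subsistence bundle (8, 15), a share 0.75 of the remaining income goes to x: x* = 8 + 0.75·(I − 8p_x − 15p_y)/p_x.
Set x* = 12.65 in the demand function and solve for p_x: p_x = 10.

p_x = 10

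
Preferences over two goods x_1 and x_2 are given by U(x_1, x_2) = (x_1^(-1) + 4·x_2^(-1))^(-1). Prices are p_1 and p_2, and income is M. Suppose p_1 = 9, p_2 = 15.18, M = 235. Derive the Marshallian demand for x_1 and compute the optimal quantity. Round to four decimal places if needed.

Numerically x_2/x_1 = 1.539981, so x_1* = 235/(9 + 15.18·1.539981) = 7.2583.

x_1* = 7.2583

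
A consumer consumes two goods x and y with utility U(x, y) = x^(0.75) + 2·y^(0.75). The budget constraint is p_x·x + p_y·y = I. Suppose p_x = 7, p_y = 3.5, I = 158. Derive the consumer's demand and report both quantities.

MU_x ∝ x^(-0.25), MU_y ∝ 2·y^(-0.25), so MRS = (1/2)·(y/x)^(0.25) = p_x/p_y.
Hence y/x = (2·p_x/p_y)^(1/(0.25)), i.e. raised to the 4 power.
With the ratio pinned down, the budget gives x* = I/(p_x + p_y·(y/x)) and y* = (y/x)·x*.
Numerically y/x = 256, so x* = 158/(7 + 3.5·256) = 0.175 and y* = 256·0.175 = 44.7929.

x* = 0.175, y* = 44.7929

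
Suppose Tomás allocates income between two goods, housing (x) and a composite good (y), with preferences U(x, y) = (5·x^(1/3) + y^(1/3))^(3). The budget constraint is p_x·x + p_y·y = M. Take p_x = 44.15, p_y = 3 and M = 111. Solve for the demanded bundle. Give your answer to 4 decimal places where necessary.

x* = 1.8719, y* = 9.4523

MU_x ∝ 5·x^(-2/3), MU_y ∝ y^(-2/3), so MRS = 5·(y/x)^(2/3) = p_x/p_y.
Hence y/x = ((1/5)·p_x/p_y)^(1/(2/3)), i.e. raised to the 1.5 power.
Substitute y = (y/x)·x into the budget: x* = M/(p_x + p_y·(y/x)).
Numerically y/x = 5.049626, so x* = 111/(44.15 + 3·5.049626) = 1.8719 and y* = 5.049626·1.8719 = 9.4523.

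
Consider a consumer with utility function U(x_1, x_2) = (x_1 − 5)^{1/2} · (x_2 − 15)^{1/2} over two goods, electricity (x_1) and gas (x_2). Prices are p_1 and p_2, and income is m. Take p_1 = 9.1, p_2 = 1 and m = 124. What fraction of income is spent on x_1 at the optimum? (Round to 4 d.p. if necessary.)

share on x_1 = 0.623

Let x_1' = x_1−5, x_2' = x_2−15. MRS = x_2'/x_1' = p_1/p_2.
Substituting into the budget: x_1* = 5 + 0.5·(m − 5·p_1 − 15·p_2)/p_1, and x_2* = 15 + 0.5·(…)/p_2.
Discretionary income = 124 − 5·9.1 − 15·1 = 63.5; x_1* = 5 + 0.5·63.5/9.1 = 8.489; x_2* = 15 + 0.5·63.5/1 = 46.75.
Expenditure on x_1: 9.1·8.489 = 77.25; share = 0.623.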